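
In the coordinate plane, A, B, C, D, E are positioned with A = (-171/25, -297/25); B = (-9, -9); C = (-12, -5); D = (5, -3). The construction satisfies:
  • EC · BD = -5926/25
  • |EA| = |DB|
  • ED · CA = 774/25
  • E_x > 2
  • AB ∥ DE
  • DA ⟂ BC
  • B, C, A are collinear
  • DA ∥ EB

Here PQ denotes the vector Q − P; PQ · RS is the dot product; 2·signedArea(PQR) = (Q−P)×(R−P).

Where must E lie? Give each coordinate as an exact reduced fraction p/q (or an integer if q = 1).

E = (71/25, -3/25)

1. E_x = 71/25  [DA ∥ EB ∩ AB ∥ DE]
2. E_y = -3/25  [DA ∥ EB ∩ AB ∥ DE]
   → E = (71/25, -3/25)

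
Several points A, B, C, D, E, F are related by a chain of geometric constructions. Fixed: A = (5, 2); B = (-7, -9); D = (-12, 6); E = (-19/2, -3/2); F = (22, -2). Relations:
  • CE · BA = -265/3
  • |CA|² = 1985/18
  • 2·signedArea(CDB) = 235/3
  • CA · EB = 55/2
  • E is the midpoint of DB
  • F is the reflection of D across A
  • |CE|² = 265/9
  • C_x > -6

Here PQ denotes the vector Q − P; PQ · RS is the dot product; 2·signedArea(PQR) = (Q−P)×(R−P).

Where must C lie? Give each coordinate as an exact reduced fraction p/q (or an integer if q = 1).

C = (-11/2, 13/6)

1. C_x = -11/2  [CE · BA = -265/3 ∩ 2·signedArea(CDB) = 235/3]
2. C_y = 13/6  [CE · BA = -265/3 ∩ 2·signedArea(CDB) = 235/3]
   → C = (-11/2, 13/6)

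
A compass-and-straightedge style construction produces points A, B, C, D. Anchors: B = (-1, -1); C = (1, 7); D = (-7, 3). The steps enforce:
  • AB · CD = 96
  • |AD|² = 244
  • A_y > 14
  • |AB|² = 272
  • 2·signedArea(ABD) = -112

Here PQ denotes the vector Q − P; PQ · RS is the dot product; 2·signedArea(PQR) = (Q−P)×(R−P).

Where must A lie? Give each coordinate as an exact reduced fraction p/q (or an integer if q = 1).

A = (3, 15)

1. A_x = 3  [2·signedArea(ABD) = -112 ∩ AB · CD = 96]
2. A_y = 15  [2·signedArea(ABD) = -112 ∩ AB · CD = 96]
   → A = (3, 15)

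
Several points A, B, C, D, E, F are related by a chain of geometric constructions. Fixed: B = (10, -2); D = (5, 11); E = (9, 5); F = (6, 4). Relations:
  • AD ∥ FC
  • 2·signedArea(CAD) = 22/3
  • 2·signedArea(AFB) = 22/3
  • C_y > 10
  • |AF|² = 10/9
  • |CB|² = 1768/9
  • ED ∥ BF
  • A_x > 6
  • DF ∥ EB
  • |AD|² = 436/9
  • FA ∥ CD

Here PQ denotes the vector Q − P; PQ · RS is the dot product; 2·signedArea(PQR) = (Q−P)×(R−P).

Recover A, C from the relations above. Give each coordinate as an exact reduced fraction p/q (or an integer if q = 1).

A = (7, 13/3)
C = (4, 32/3)

1. A_x = 7  [line 6·x + 4·y + -178/3 = 0 ∩ |AD|² = 436/9]
2. A_y = 13/3  [line 6·x + 4·y + -178/3 = 0 ∩ |AD|² = 436/9]
   → A = (7, 13/3)
3. C_x = 4  [FA ∥ CD ∩ AD ∥ FC]
4. C_y = 32/3  [FA ∥ CD ∩ AD ∥ FC]
   → C = (4, 32/3)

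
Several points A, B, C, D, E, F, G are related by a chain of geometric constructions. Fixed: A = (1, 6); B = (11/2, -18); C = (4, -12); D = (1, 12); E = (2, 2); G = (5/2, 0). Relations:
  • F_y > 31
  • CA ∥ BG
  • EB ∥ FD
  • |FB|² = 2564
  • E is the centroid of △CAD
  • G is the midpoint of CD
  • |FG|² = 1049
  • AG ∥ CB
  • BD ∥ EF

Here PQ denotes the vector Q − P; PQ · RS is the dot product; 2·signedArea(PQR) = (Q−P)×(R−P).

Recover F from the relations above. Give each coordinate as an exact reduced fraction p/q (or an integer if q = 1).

F = (-5/2, 32)

1. F_x = -5/2  [EB ∥ FD ∩ BD ∥ EF]
2. F_y = 32  [EB ∥ FD ∩ BD ∥ EF]
   → F = (-5/2, 32)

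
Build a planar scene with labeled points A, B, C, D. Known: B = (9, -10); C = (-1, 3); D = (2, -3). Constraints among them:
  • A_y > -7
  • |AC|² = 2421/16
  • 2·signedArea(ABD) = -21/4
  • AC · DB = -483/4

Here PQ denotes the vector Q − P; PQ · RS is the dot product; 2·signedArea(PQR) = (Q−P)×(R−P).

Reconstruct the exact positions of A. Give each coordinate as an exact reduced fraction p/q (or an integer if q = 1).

1. A_x = 13/2  [2·signedArea(ABD) = -21/4 ∩ AC · DB = -483/4]
2. A_y = -27/4  [2·signedArea(ABD) = -21/4 ∩ AC · DB = -483/4]
   → A = (13/2, -27/4)

A = (13/2, -27/4)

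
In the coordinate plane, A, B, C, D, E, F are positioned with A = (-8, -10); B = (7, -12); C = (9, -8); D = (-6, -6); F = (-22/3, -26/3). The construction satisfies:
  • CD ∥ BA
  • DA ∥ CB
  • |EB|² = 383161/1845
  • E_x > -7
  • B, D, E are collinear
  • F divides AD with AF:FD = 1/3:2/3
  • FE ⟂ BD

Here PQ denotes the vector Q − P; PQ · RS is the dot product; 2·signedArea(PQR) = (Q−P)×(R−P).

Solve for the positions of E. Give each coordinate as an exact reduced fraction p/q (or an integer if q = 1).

1. E_x = -3742/615  [B, D, E are collinear ∩ FE ⟂ BD]
2. E_y = -1222/205  [B, D, E are collinear ∩ FE ⟂ BD]
   → E = (-3742/615, -1222/205)

E = (-3742/615, -1222/205)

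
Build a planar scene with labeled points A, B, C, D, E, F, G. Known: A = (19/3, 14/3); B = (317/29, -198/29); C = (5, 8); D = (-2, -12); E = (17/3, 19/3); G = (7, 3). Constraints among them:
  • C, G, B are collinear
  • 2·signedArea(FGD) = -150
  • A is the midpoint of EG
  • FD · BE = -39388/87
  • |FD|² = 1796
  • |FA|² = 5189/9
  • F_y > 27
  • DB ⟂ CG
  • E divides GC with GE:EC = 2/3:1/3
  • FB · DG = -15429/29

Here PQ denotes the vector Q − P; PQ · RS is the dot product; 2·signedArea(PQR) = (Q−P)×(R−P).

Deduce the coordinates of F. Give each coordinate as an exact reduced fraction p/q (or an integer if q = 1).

F = (12, 28)

1. F_x = 12  [FD · BE = -39388/87 ∩ FB · DG = -15429/29]
2. F_y = 28  [FD · BE = -39388/87 ∩ FB · DG = -15429/29]
   → F = (12, 28)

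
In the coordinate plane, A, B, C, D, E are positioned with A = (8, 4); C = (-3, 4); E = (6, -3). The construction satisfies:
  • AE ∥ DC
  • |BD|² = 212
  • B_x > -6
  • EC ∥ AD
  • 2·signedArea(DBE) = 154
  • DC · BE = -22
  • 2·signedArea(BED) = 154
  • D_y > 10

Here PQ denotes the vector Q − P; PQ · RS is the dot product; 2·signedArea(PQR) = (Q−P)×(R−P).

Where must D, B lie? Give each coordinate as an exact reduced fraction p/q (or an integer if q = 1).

1. D_x = -1  [AE ∥ DC ∩ EC ∥ AD]
2. D_y = 11  [AE ∥ DC ∩ EC ∥ AD]
   → D = (-1, 11)
3. B_x = -5  [2·signedArea(BED) = 154 ∩ DC · BE = -22]
4. B_y = -3  [2·signedArea(BED) = 154 ∩ DC · BE = -22]
   → B = (-5, -3)

B = (-5, -3)
D = (-1, 11)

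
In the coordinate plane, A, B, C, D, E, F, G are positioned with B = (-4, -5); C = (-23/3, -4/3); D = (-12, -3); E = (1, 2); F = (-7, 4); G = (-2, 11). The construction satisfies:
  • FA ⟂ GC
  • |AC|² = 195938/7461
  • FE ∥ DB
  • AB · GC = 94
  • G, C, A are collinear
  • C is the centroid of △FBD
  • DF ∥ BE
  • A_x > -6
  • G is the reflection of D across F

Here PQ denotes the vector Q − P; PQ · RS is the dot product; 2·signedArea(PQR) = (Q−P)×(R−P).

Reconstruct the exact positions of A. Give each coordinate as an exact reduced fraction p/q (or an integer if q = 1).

A = (-4582/829, 2755/829)

1. A_x = -4582/829  [G, C, A are collinear ∩ FA ⟂ GC]
2. A_y = 2755/829  [G, C, A are collinear ∩ FA ⟂ GC]
   → A = (-4582/829, 2755/829)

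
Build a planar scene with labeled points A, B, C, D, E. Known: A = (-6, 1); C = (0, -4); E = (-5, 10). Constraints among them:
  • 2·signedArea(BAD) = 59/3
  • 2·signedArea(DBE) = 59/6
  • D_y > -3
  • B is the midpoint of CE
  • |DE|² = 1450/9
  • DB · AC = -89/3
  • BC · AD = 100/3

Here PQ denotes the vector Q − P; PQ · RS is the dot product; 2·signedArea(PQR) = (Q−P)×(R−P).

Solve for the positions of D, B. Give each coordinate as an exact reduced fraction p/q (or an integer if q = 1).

B = (-5/2, 3)
D = (-2, -7/3)

1. B_x = -5/2  [B is the midpoint of CE]
2. B_y = 3  [B is the midpoint of CE]
   → B = (-5/2, 3)
3. D_x = -2  [2·signedArea(DBE) = 59/6 ∩ BC · AD = 100/3]
4. D_y = -7/3  [2·signedArea(DBE) = 59/6 ∩ BC · AD = 100/3]
   → D = (-2, -7/3)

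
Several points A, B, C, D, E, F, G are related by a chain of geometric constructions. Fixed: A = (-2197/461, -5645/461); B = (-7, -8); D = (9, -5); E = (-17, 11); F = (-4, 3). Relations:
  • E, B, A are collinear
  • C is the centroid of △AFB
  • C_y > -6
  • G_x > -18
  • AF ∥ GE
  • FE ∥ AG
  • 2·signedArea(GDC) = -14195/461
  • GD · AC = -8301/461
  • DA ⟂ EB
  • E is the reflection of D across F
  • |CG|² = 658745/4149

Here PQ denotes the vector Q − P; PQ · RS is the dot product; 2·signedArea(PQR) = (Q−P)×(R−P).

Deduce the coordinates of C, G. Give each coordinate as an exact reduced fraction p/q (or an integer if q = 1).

C = (-7268/1383, -2650/461)
G = (-8190/461, -1957/461)

1. C_x = -7268/1383  [C is the centroid of △AFB]
2. C_y = -2650/461  [C is the centroid of △AFB]
   → C = (-7268/1383, -2650/461)
3. G_x = -8190/461  [AF ∥ GE ∩ FE ∥ AG]
4. G_y = -1957/461  [AF ∥ GE ∩ FE ∥ AG]
   → G = (-8190/461, -1957/461)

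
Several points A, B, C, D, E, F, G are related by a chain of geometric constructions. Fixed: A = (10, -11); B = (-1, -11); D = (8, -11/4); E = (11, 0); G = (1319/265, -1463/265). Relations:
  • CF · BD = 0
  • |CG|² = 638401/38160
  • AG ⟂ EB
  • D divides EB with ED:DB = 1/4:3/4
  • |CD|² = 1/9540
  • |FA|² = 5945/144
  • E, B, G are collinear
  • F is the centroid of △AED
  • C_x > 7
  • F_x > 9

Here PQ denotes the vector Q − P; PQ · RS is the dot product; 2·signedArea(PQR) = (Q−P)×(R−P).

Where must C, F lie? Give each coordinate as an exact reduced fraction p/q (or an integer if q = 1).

C = (2118/265, -8767/3180)
F = (29/3, -55/12)

1. F_x = 29/3  [F is the centroid of △AED]
2. F_y = -55/12  [F is the centroid of △AED]
   → F = (29/3, -55/12)
3. C_x = 2118/265  [line -9·x + -33/4·y + 787/16 = 0 ∩ |CD|² = 1/9540]
4. C_y = -8767/3180  [line -9·x + -33/4·y + 787/16 = 0 ∩ |CD|² = 1/9540]
   → C = (2118/265, -8767/3180)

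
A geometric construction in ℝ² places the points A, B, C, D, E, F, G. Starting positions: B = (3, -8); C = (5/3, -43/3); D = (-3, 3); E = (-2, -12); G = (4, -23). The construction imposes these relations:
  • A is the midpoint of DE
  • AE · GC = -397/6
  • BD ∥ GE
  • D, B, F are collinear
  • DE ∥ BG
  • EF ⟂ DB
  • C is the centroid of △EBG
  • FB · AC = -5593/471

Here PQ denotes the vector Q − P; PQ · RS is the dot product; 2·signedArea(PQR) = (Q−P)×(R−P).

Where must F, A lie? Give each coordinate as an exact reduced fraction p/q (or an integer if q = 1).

1. F_x = 555/157  [D, B, F are collinear ∩ EF ⟂ DB]
2. F_y = -1410/157  [D, B, F are collinear ∩ EF ⟂ DB]
   → F = (555/157, -1410/157)
3. A_x = -5/2  [A is the midpoint of DE]
4. A_y = -9/2  [A is the midpoint of DE]
   → A = (-5/2, -9/2)

A = (-5/2, -9/2)
F = (555/157, -1410/157)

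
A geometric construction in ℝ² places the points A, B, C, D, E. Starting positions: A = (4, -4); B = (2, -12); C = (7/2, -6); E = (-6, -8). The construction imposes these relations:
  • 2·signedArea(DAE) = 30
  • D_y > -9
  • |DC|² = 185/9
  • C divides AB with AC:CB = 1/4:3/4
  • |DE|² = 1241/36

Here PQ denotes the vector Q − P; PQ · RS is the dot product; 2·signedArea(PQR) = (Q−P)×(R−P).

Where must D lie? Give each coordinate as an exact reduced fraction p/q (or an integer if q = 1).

1. D_x = -1/6  [line 4·x + -10·y + -86 = 0 ∩ |DE|² = 1241/36]
2. D_y = -26/3  [line 4·x + -10·y + -86 = 0 ∩ |DE|² = 1241/36]
   → D = (-1/6, -26/3)

D = (-1/6, -26/3)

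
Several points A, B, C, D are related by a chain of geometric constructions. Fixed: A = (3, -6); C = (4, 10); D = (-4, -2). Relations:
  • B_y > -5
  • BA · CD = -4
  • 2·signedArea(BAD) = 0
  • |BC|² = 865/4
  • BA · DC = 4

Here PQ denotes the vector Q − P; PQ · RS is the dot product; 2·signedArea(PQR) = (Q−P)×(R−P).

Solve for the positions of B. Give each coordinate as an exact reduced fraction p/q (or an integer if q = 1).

B = (-1/2, -4)

1. B_x = -1/2  [2·signedArea(BAD) = 0 ∩ BA · CD = -4]
2. B_y = -4  [2·signedArea(BAD) = 0 ∩ BA · CD = -4]
   → B = (-1/2, -4)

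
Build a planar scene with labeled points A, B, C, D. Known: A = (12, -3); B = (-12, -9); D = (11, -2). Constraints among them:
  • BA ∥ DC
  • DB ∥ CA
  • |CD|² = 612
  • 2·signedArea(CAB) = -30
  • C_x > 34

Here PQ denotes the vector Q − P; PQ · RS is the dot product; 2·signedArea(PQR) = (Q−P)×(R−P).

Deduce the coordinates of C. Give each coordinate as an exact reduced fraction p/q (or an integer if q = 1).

C = (35, 4)

1. C_x = 35  [DB ∥ CA ∩ BA ∥ DC]
2. C_y = 4  [DB ∥ CA ∩ BA ∥ DC]
   → C = (35, 4)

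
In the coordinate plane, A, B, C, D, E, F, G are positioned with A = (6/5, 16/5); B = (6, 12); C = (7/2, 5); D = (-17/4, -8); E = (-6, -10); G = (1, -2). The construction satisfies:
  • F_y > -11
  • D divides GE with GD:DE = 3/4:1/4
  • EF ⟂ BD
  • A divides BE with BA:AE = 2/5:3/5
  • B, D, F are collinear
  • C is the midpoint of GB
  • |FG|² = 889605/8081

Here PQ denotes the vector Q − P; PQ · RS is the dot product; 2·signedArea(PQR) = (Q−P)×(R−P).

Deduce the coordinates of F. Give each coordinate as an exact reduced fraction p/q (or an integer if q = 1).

1. F_x = -43846/8081  [B, D, F are collinear ∩ EF ⟂ BD]
2. F_y = -83188/8081  [B, D, F are collinear ∩ EF ⟂ BD]
   → F = (-43846/8081, -83188/8081)

F = (-43846/8081, -83188/8081)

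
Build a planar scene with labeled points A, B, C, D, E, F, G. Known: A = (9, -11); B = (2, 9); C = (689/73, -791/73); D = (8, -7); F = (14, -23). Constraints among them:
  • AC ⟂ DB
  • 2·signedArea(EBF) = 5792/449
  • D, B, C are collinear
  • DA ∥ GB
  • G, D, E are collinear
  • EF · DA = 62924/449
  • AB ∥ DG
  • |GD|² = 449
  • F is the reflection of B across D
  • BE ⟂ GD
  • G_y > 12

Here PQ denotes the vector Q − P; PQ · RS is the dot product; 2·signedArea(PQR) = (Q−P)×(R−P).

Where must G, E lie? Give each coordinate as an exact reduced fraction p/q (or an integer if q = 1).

1. G_x = 1  [DA ∥ GB ∩ AB ∥ DG]
2. G_y = 13  [DA ∥ GB ∩ AB ∥ DG]
   → G = (1, 13)
3. E_x = 1058/449  [G, D, E are collinear ∩ BE ⟂ GD]
4. E_y = 4097/449  [G, D, E are collinear ∩ BE ⟂ GD]
   → E = (1058/449, 4097/449)

E = (1058/449, 4097/449)
G = (1, 13)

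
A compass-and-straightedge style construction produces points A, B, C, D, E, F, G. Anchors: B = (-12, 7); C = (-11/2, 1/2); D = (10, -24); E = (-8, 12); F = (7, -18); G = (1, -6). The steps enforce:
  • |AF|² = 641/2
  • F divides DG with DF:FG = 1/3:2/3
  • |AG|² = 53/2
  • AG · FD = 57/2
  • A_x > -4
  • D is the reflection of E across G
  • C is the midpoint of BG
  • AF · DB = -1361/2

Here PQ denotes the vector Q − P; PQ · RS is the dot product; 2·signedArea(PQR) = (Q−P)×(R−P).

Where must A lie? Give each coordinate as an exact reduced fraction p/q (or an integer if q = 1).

A = (-7/2, -7/2)

1. A_x = -7/2  [AF · DB = -1361/2 ∩ AG · FD = 57/2]
2. A_y = -7/2  [AF · DB = -1361/2 ∩ AG · FD = 57/2]
   → A = (-7/2, -7/2)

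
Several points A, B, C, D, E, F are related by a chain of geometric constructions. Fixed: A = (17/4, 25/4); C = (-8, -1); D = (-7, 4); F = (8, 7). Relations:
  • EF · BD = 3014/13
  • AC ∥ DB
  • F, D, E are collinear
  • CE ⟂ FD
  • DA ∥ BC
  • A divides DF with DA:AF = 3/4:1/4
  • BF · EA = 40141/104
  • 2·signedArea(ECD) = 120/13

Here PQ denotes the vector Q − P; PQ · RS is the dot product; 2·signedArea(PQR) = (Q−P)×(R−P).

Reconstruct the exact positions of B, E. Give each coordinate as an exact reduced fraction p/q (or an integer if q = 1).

1. B_x = -77/4  [DA ∥ BC ∩ AC ∥ DB]
2. B_y = -13/4  [DA ∥ BC ∩ AC ∥ DB]
   → B = (-77/4, -13/4)
3. E_x = -116/13  [F, D, E are collinear ∩ CE ⟂ FD]
4. E_y = 47/13  [F, D, E are collinear ∩ CE ⟂ FD]
   → E = (-116/13, 47/13)

B = (-77/4, -13/4)
E = (-116/13, 47/13)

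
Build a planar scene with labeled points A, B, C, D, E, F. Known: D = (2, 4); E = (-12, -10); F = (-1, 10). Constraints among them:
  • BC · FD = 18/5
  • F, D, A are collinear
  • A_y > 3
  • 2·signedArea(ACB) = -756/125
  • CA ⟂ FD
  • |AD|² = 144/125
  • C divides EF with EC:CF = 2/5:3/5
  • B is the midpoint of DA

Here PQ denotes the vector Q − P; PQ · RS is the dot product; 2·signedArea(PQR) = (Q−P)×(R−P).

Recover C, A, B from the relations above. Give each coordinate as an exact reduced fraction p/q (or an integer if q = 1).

1. C_x = -38/5  [C divides EF with EC:CF = 2/5:3/5]
2. C_y = -2  [C divides EF with EC:CF = 2/5:3/5]
   → C = (-38/5, -2)
3. A_x = 62/25  [F, D, A are collinear ∩ CA ⟂ FD]
4. A_y = 76/25  [F, D, A are collinear ∩ CA ⟂ FD]
   → A = (62/25, 76/25)
5. B_x = 56/25  [B is the midpoint of DA]
6. B_y = 88/25  [B is the midpoint of DA]
   → B = (56/25, 88/25)

A = (62/25, 76/25)
B = (56/25, 88/25)
C = (-38/5, -2)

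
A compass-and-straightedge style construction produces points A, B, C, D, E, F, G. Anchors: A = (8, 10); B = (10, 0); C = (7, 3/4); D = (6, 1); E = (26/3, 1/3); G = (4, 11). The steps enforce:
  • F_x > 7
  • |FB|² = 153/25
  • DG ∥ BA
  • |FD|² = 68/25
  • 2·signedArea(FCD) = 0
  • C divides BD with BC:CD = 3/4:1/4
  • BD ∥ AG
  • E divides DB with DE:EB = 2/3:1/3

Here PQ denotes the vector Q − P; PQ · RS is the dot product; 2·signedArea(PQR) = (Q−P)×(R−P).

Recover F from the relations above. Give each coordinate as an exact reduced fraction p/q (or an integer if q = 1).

F = (38/5, 3/5)

1. F_x = 38/5  [line -1/4·x + -1·y + 5/2 = 0 ∩ |FD|² = 68/25]
2. F_y = 3/5  [line -1/4·x + -1·y + 5/2 = 0 ∩ |FD|² = 68/25]
   → F = (38/5, 3/5)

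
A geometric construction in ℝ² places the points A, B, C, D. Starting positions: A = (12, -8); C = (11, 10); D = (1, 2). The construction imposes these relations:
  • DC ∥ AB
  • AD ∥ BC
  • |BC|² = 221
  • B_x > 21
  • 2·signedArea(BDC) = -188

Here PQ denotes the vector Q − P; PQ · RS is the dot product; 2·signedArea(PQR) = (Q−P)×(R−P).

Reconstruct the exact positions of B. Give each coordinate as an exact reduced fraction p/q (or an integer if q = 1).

B = (22, 0)

1. B_x = 22  [AD ∥ BC ∩ DC ∥ AB]
2. B_y = 0  [AD ∥ BC ∩ DC ∥ AB]
   → B = (22, 0)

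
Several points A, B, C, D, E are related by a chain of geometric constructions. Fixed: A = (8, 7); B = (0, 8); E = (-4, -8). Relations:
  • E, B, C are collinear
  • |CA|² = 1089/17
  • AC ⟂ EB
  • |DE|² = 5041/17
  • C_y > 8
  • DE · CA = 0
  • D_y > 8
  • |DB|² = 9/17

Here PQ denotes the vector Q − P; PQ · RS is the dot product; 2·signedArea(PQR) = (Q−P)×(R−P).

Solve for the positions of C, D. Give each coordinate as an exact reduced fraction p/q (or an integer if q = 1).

C = (4/17, 152/17)
D = (3/17, 148/17)

1. C_x = 4/17  [E, B, C are collinear ∩ AC ⟂ EB]
2. C_y = 152/17  [E, B, C are collinear ∩ AC ⟂ EB]
   → C = (4/17, 152/17)
3. D_x = 3/17  [line -132/17·x + 33/17·y + -264/17 = 0 ∩ |DB|² = 9/17]
4. D_y = 148/17  [line -132/17·x + 33/17·y + -264/17 = 0 ∩ |DB|² = 9/17]
   → D = (3/17, 148/17)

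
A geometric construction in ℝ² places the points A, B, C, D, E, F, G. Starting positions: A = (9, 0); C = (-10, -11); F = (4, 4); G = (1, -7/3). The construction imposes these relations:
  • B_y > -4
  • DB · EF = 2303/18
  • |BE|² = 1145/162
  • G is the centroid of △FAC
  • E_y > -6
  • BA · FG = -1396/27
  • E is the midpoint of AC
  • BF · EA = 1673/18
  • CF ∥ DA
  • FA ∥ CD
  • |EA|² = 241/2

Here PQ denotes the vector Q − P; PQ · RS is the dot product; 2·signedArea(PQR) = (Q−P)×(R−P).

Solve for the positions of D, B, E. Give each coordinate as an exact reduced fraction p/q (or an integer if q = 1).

1. D_x = -5  [CF ∥ DA ∩ FA ∥ CD]
2. D_y = -15  [CF ∥ DA ∩ FA ∥ CD]
   → D = (-5, -15)
3. E_x = -1/2  [E is the midpoint of AC]
4. E_y = -11/2  [E is the midpoint of AC]
   → E = (-1/2, -11/2)
5. B_x = -5/3  [BA · FG = -1396/27 ∩ BF · EA = 1673/18]
6. B_y = -28/9  [BA · FG = -1396/27 ∩ BF · EA = 1673/18]
   → B = (-5/3, -28/9)

B = (-5/3, -28/9)
D = (-5, -15)
E = (-1/2, -11/2)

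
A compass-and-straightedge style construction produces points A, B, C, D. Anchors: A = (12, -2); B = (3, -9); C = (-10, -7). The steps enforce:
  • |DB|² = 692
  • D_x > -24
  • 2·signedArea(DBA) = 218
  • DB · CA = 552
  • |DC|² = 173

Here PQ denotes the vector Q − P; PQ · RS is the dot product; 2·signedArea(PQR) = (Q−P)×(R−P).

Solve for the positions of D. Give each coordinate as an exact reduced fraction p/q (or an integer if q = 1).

1. D_x = -23  [2·signedArea(DBA) = 218 ∩ DB · CA = 552]
2. D_y = -5  [2·signedArea(DBA) = 218 ∩ DB · CA = 552]
   → D = (-23, -5)

D = (-23, -5)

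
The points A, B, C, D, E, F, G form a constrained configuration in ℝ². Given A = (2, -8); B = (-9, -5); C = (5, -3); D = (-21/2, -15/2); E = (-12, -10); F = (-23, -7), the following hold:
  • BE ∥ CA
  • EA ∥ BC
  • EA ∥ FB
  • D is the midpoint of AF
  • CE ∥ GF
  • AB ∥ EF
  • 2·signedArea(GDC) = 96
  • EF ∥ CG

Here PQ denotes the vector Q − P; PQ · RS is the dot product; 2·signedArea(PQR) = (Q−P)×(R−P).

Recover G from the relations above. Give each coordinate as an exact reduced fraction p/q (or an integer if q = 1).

1. G_x = -6  [CE ∥ GF ∩ EF ∥ CG]
2. G_y = 0  [CE ∥ GF ∩ EF ∥ CG]
   → G = (-6, 0)

G = (-6, 0)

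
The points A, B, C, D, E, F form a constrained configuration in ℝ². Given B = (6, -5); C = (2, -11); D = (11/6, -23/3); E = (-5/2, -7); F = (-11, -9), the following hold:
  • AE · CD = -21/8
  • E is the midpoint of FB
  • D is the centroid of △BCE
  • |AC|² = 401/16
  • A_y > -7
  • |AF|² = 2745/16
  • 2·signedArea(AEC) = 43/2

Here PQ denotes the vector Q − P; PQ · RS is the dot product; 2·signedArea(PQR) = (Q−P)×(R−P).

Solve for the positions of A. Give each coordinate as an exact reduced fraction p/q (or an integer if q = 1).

1. A_x = 7/4  [AE · CD = -21/8 ∩ 2·signedArea(AEC) = 43/2]
2. A_y = -6  [AE · CD = -21/8 ∩ 2·signedArea(AEC) = 43/2]
   → A = (7/4, -6)

A = (7/4, -6)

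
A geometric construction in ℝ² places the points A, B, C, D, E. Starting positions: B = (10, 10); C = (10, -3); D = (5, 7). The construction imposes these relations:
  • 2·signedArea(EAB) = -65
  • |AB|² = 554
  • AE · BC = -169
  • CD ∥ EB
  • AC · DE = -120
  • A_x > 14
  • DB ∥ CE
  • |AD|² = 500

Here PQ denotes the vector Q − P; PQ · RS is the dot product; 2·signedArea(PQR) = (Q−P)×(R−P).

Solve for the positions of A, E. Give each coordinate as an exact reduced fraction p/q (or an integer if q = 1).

A = (15, -13)
E = (15, 0)

1. E_x = 15  [CD ∥ EB ∩ DB ∥ CE]
2. E_y = 0  [CD ∥ EB ∩ DB ∥ CE]
   → E = (15, 0)
3. A_x = 15  [AE · BC = -169 ∩ 2·signedArea(EAB) = -65]
4. A_y = -13  [AE · BC = -169 ∩ 2·signedArea(EAB) = -65]
   → A = (15, -13)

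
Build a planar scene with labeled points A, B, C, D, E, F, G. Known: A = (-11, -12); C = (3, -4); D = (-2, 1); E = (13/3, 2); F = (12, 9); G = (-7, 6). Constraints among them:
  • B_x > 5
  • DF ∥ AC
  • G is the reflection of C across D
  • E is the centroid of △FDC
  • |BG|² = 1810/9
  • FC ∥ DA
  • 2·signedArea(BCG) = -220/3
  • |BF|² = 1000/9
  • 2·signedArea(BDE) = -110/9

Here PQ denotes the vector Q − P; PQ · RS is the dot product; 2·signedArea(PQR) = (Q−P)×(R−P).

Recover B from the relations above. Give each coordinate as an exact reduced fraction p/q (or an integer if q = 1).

1. B_x = 6  [2·signedArea(BDE) = -110/9 ∩ 2·signedArea(BCG) = -220/3]
2. B_y = 1/3  [2·signedArea(BDE) = -110/9 ∩ 2·signedArea(BCG) = -220/3]
   → B = (6, 1/3)

B = (6, 1/3)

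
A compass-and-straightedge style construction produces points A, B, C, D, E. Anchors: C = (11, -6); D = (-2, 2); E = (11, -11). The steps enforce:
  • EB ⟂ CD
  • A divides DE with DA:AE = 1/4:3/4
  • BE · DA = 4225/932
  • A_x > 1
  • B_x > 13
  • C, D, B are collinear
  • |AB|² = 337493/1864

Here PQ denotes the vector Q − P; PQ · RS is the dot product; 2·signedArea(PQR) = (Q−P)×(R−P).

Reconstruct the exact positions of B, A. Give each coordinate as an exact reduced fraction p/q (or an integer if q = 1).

A = (5/4, -5/4)
B = (3083/233, -1718/233)

1. B_x = 3083/233  [C, D, B are collinear ∩ EB ⟂ CD]
2. B_y = -1718/233  [C, D, B are collinear ∩ EB ⟂ CD]
   → B = (3083/233, -1718/233)
3. A_x = 5/4  [A divides DE with DA:AE = 1/4:3/4]
4. A_y = -5/4  [A divides DE with DA:AE = 1/4:3/4]
   → A = (5/4, -5/4)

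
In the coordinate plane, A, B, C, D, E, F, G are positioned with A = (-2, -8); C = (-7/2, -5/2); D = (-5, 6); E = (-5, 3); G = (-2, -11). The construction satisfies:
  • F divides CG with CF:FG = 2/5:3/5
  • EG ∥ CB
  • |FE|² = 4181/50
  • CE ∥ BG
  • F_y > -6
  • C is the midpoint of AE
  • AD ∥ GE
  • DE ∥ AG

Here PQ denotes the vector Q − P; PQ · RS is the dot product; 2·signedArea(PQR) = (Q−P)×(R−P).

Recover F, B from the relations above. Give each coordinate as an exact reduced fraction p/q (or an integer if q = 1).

B = (-1/2, -33/2)
F = (-29/10, -59/10)

1. F_x = -29/10  [F divides CG with CF:FG = 2/5:3/5]
2. F_y = -59/10  [F divides CG with CF:FG = 2/5:3/5]
   → F = (-29/10, -59/10)
3. B_x = -1/2  [CE ∥ BG ∩ EG ∥ CB]
4. B_y = -33/2  [CE ∥ BG ∩ EG ∥ CB]
   → B = (-1/2, -33/2)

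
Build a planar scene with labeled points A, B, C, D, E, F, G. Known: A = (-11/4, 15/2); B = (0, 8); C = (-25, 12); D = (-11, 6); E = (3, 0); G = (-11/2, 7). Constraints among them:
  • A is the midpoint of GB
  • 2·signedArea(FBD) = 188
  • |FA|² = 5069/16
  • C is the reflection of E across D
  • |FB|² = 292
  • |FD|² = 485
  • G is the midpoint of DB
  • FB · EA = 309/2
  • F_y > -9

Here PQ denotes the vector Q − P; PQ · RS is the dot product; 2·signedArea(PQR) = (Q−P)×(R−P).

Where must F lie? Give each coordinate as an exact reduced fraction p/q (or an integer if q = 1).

F = (6, -8)

1. F_x = 6  [2·signedArea(FBD) = 188 ∩ FB · EA = 309/2]
2. F_y = -8  [2·signedArea(FBD) = 188 ∩ FB · EA = 309/2]
   → F = (6, -8)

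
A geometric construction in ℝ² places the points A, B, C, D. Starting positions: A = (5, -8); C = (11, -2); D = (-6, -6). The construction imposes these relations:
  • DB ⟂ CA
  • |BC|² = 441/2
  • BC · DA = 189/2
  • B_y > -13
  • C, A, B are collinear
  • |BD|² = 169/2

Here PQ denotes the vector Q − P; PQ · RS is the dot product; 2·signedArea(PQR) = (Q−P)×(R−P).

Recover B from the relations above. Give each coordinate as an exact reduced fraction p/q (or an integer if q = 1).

1. B_x = 1/2  [C, A, B are collinear ∩ DB ⟂ CA]
2. B_y = -25/2  [C, A, B are collinear ∩ DB ⟂ CA]
   → B = (1/2, -25/2)

B = (1/2, -25/2)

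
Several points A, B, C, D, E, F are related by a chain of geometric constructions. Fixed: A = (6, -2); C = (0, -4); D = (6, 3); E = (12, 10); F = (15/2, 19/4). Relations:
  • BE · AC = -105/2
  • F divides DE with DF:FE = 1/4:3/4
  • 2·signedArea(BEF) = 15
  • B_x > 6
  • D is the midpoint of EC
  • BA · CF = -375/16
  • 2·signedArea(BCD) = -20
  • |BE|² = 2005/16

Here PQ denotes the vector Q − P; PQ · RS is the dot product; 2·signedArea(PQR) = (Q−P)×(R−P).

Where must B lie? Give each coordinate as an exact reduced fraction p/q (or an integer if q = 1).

B = (13/2, 1/4)

1. B_x = 13/2  [2·signedArea(BEF) = 15 ∩ BE · AC = -105/2]
2. B_y = 1/4  [2·signedArea(BEF) = 15 ∩ BE · AC = -105/2]
   → B = (13/2, 1/4)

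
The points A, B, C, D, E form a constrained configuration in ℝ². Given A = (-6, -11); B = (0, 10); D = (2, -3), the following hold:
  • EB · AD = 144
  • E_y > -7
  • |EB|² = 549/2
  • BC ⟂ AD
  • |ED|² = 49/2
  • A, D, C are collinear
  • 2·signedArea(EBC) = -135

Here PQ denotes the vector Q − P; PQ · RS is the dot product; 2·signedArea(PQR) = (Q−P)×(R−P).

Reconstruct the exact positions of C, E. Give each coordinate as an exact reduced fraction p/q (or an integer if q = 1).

C = (15/2, 5/2)
E = (-3/2, -13/2)

1. C_x = 15/2  [A, D, C are collinear ∩ BC ⟂ AD]
2. C_y = 5/2  [A, D, C are collinear ∩ BC ⟂ AD]
   → C = (15/2, 5/2)
3. E_x = -3/2  [line -8·x + -8·y + -64 = 0 ∩ |ED|² = 49/2]
4. E_y = -13/2  [line -8·x + -8·y + -64 = 0 ∩ |ED|² = 49/2]
   → E = (-3/2, -13/2)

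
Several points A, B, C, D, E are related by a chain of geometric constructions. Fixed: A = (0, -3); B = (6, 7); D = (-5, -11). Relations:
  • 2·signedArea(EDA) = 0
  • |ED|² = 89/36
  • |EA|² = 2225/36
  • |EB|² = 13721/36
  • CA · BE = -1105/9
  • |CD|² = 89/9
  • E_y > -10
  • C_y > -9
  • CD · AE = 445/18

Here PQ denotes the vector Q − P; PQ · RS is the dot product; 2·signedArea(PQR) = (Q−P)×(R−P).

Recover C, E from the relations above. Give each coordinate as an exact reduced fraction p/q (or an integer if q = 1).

C = (-10/3, -25/3)
E = (-25/6, -29/3)

1. E_x = -25/6  [line -8·x + 5·y + 15 = 0 ∩ |ED|² = 89/36]
2. E_y = -29/3  [line -8·x + 5·y + 15 = 0 ∩ |ED|² = 89/36]
   → E = (-25/6, -29/3)
3. C_x = -10/3  [CA · BE = -1105/9 ∩ CD · AE = 445/18]
4. C_y = -25/3  [CA · BE = -1105/9 ∩ CD · AE = 445/18]
   → C = (-10/3, -25/3)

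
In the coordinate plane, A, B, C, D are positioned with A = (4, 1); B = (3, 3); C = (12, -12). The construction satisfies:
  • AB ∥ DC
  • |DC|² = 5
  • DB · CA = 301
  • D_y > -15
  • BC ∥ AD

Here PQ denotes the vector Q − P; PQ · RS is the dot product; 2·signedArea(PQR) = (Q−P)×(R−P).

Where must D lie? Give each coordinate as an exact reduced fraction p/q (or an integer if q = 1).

D = (13, -14)

1. D_x = 13  [AB ∥ DC ∩ BC ∥ AD]
2. D_y = -14  [AB ∥ DC ∩ BC ∥ AD]
   → D = (13, -14)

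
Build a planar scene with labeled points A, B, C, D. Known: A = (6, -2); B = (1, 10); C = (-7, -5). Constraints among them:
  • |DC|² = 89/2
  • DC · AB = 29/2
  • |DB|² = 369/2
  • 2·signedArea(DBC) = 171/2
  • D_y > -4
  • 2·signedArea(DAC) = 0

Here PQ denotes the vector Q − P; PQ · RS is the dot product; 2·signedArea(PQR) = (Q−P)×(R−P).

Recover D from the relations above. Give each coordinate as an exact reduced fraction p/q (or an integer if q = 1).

D = (-1/2, -7/2)

1. D_x = -1/2  [2·signedArea(DAC) = 0 ∩ 2·signedArea(DBC) = 171/2]
2. D_y = -7/2  [2·signedArea(DAC) = 0 ∩ 2·signedArea(DBC) = 171/2]
   → D = (-1/2, -7/2)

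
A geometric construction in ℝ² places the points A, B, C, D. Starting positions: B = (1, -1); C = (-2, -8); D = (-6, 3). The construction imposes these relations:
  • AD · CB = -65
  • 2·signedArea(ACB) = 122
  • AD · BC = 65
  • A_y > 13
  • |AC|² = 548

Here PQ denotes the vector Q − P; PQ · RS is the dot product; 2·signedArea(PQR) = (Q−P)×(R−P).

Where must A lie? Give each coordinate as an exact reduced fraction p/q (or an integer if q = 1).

A = (-10, 14)

1. A_x = -10  [AD · CB = -65 ∩ 2·signedArea(ACB) = 122]
2. A_y = 14  [AD · CB = -65 ∩ 2·signedArea(ACB) = 122]
   → A = (-10, 14)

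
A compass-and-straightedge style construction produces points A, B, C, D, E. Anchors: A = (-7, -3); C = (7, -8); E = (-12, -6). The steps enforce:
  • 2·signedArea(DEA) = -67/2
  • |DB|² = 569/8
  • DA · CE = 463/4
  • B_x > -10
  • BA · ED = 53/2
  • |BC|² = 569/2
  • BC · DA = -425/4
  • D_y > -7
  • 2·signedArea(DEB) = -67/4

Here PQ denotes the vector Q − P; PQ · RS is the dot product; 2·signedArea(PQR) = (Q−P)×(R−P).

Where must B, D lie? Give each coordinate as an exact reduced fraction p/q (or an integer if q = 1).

1. D_x = -5/4  [DA · CE = 463/4 ∩ 2·signedArea(DEA) = -67/2]
2. D_y = -25/4  [DA · CE = 463/4 ∩ 2·signedArea(DEA) = -67/2]
   → D = (-5/4, -25/4)
3. B_x = -19/2  [BC · DA = -425/4 ∩ 2·signedArea(DEB) = -67/4]
4. B_y = -9/2  [BC · DA = -425/4 ∩ 2·signedArea(DEB) = -67/4]
   → B = (-19/2, -9/2)

B = (-19/2, -9/2)
D = (-5/4, -25/4)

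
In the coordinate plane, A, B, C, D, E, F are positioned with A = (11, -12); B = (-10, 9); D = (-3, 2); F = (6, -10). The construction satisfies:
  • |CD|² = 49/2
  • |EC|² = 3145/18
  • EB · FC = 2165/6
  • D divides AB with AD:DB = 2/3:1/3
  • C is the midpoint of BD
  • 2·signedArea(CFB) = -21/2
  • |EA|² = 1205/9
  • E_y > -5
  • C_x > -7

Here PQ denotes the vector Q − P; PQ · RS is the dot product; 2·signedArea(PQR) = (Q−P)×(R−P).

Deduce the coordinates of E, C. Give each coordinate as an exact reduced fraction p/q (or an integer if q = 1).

C = (-13/2, 11/2)
E = (7/3, -13/3)

1. C_x = -13/2  [C is the midpoint of BD]
2. C_y = 11/2  [C is the midpoint of BD]
   → C = (-13/2, 11/2)
3. E_x = 7/3  [line 25/2·x + -31/2·y + -289/3 = 0 ∩ |EC|² = 3145/18]
4. E_y = -13/3  [line 25/2·x + -31/2·y + -289/3 = 0 ∩ |EC|² = 3145/18]
   → E = (7/3, -13/3)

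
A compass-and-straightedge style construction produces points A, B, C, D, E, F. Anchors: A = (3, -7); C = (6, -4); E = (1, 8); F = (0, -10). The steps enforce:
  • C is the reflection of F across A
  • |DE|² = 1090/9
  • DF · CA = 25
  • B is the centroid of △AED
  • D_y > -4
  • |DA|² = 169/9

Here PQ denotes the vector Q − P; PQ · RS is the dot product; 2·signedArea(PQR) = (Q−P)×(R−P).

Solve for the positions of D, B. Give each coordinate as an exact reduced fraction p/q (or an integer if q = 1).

B = (16/9, -2/3)
D = (4/3, -3)

1. D_x = 4/3  [line 3·x + 3·y + 5 = 0 ∩ |DA|² = 169/9]
2. D_y = -3  [line 3·x + 3·y + 5 = 0 ∩ |DA|² = 169/9]
   → D = (4/3, -3)
3. B_x = 16/9  [B is the centroid of △AED]
4. B_y = -2/3  [B is the centroid of △AED]
   → B = (16/9, -2/3)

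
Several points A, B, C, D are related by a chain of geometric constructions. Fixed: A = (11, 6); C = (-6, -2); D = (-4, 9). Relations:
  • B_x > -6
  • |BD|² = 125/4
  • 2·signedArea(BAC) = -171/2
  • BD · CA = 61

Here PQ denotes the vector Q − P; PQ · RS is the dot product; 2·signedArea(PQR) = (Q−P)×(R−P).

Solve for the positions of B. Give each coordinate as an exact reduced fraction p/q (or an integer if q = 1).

B = (-5, 7/2)

1. B_x = -5  [BD · CA = 61 ∩ 2·signedArea(BAC) = -171/2]
2. B_y = 7/2  [BD · CA = 61 ∩ 2·signedArea(BAC) = -171/2]
   → B = (-5, 7/2)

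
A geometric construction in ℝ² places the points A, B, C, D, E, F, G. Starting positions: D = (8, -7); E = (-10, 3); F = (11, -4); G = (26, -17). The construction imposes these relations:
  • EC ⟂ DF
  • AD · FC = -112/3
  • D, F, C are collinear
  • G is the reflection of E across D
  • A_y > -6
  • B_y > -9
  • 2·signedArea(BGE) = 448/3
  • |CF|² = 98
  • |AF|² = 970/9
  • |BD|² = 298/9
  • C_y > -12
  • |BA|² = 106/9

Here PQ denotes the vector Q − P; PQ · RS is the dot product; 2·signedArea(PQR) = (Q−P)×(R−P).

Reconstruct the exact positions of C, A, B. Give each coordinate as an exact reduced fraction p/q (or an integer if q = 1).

A = (2/3, -5)
B = (7/3, -8)
C = (4, -11)

1. C_x = 4  [D, F, C are collinear ∩ EC ⟂ DF]
2. C_y = -11  [D, F, C are collinear ∩ EC ⟂ DF]
   → C = (4, -11)
3. A_x = 2/3  [line 7·x + 7·y + 91/3 = 0 ∩ |AF|² = 970/9]
4. A_y = -5  [line 7·x + 7·y + 91/3 = 0 ∩ |AF|² = 970/9]
   → A = (2/3, -5)
5. B_x = 7/3  [line -20·x + -36·y + -724/3 = 0 ∩ |BD|² = 298/9]
6. B_y = -8  [line -20·x + -36·y + -724/3 = 0 ∩ |BD|² = 298/9]
   → B = (7/3, -8)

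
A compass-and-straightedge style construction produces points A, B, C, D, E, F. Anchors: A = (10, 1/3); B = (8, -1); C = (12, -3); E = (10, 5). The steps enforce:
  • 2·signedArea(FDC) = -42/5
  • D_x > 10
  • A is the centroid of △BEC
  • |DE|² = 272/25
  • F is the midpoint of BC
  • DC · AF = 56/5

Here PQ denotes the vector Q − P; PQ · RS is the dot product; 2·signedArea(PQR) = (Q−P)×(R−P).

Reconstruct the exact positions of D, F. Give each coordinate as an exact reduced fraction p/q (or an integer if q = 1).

D = (54/5, 9/5)
F = (10, -2)

1. F_x = 10  [F is the midpoint of BC]
2. F_y = -2  [F is the midpoint of BC]
   → F = (10, -2)
3. D_x = 54/5  [DC · AF = 56/5 ∩ 2·signedArea(FDC) = -42/5]
4. D_y = 9/5  [DC · AF = 56/5 ∩ 2·signedArea(FDC) = -42/5]
   → D = (54/5, 9/5)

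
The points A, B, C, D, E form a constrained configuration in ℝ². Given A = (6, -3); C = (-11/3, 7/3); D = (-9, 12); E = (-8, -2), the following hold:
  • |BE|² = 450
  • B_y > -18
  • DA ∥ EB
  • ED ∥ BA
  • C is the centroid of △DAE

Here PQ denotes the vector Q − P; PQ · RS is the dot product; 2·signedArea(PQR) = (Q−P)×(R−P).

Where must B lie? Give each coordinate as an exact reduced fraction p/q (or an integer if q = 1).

1. B_x = 7  [ED ∥ BA ∩ DA ∥ EB]
2. B_y = -17  [ED ∥ BA ∩ DA ∥ EB]
   → B = (7, -17)

B = (7, -17)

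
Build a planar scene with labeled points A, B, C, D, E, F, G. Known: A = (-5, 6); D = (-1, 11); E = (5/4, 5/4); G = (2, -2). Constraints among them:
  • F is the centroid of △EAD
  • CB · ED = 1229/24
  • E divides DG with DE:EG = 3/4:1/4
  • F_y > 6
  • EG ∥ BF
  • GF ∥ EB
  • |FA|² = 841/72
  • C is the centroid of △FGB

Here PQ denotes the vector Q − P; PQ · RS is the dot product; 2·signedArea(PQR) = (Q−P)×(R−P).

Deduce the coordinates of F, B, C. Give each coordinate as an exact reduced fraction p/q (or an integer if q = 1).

B = (-7/3, 28/3)
C = (-23/36, 161/36)
F = (-19/12, 73/12)

1. F_x = -19/12  [F is the centroid of △EAD]
2. F_y = 73/12  [F is the centroid of △EAD]
   → F = (-19/12, 73/12)
3. B_x = -7/3  [EG ∥ BF ∩ GF ∥ EB]
4. B_y = 28/3  [EG ∥ BF ∩ GF ∥ EB]
   → B = (-7/3, 28/3)
5. C_x = -23/36  [C is the centroid of △FGB]
6. C_y = 161/36  [C is the centroid of △FGB]
   → C = (-23/36, 161/36)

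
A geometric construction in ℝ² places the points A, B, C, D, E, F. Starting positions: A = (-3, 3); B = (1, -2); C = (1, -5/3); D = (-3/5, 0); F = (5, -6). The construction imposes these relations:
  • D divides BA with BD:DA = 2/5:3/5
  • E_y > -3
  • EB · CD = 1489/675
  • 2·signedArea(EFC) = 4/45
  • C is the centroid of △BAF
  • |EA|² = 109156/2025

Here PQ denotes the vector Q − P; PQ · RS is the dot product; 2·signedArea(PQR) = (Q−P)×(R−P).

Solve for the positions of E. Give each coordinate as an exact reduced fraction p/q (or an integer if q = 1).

E = (9/5, -23/9)

1. E_x = 9/5  [2·signedArea(EFC) = 4/45 ∩ EB · CD = 1489/675]
2. E_y = -23/9  [2·signedArea(EFC) = 4/45 ∩ EB · CD = 1489/675]
   → E = (9/5, -23/9)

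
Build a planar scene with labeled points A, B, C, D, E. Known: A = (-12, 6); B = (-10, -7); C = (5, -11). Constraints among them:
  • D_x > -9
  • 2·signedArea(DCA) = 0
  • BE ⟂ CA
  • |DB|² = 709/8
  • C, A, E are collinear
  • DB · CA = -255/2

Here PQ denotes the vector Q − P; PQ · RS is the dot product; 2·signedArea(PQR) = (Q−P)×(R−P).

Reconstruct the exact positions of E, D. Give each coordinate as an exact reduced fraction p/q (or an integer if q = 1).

D = (-33/4, 9/4)
E = (-9/2, -3/2)

1. E_x = -9/2  [C, A, E are collinear ∩ BE ⟂ CA]
2. E_y = -3/2  [C, A, E are collinear ∩ BE ⟂ CA]
   → E = (-9/2, -3/2)
3. D_x = -33/4  [2·signedArea(DCA) = 0 ∩ DB · CA = -255/2]
4. D_y = 9/4  [2·signedArea(DCA) = 0 ∩ DB · CA = -255/2]
   → D = (-33/4, 9/4)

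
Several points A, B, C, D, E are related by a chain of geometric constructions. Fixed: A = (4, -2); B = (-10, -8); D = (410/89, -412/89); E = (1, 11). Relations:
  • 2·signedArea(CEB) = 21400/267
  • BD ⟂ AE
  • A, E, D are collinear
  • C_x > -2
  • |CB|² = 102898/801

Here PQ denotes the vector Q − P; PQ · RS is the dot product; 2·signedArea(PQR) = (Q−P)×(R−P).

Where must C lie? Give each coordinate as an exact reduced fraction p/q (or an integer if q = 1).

C = (-391/267, -145/267)

1. C_x = -391/267  [line 19·x + -11·y + 5834/267 = 0 ∩ |CB|² = 102898/801]
2. C_y = -145/267  [line 19·x + -11·y + 5834/267 = 0 ∩ |CB|² = 102898/801]
   → C = (-391/267, -145/267)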